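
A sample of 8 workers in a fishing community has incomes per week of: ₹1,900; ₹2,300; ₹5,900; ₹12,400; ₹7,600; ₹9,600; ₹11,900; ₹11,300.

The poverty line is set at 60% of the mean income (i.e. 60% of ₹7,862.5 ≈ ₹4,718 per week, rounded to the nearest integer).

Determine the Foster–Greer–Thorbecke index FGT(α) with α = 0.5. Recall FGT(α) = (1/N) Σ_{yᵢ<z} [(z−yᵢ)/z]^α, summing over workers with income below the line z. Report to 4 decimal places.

Below z: ₹1,900, ₹2,300 (q = 2 of N = 8).
Gap ratios (z−y)/z: (4718−1900)/4718 = 0.5973; (4718−2300)/4718 = 0.5125.
Raised to α = 0.5: 0.77284; 0.71589.
Sum = 1.488738; FGT(0.5) = 1.488738 / 8 = 0.1861.

0.1861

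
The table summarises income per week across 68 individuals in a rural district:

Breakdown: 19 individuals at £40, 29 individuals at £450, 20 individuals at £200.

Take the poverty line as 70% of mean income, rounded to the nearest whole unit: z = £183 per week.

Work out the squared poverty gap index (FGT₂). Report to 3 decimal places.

0.171

Below the line: 19×£40 (q = 19 of N = 68).
Relative gaps: (183−40)/183 = 0.7814 (×19).
Squared: 0.6106 (×19).
Sum = 11.601750; P₂ = 11.601750 / 68 = 0.171.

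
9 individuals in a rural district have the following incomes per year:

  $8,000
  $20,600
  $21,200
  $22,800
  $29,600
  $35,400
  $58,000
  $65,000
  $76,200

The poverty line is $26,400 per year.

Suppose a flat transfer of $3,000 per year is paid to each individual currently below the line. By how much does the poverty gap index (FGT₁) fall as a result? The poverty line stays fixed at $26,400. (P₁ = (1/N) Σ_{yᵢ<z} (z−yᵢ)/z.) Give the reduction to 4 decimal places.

Before: below the line — $8,000, $20,600, $21,200, $22,800; poverty gap index (FGT₁) = 0.138889.
After the $3,000 transfer: below the line — $11,000, $23,600, $24,200, $25,800; poverty gap index (FGT₁) = 0.088384.
Reduction = 0.138889 − 0.088384 = 0.0505.

0.0505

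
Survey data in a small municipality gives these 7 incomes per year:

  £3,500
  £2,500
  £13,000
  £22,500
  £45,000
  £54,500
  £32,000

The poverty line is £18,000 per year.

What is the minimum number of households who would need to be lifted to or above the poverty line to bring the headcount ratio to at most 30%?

1

Currently q = 3 of N = 7 are below the line (H = 0.429).
A headcount ratio of at most 30% allows at most ⌊0.30 × 7⌋ = 2 poor households.
So at least 3 − 2 = 1 must be lifted.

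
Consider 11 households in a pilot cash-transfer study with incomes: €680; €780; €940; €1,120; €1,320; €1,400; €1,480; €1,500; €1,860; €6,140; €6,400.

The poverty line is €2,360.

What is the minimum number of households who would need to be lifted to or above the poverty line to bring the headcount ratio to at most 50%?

Currently q = 9 of N = 11 are below the line (H = 0.818).
A headcount ratio of at most 50% allows at most ⌊0.50 × 11⌋ = 5 poor households.
So at least 9 − 5 = 4 must be lifted.

4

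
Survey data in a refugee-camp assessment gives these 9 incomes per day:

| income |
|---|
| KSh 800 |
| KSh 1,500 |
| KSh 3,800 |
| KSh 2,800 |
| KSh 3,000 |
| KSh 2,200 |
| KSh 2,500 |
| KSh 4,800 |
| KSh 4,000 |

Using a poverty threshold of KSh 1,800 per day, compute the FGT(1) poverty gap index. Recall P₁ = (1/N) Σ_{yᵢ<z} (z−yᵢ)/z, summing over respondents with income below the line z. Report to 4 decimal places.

Poor units: KSh 800, KSh 1,500 (q = 2 of N = 9).
Shortfall ratios: (1800−800)/1800 = 0.5556; (1800−1500)/1800 = 0.1667.
Σ = 0.722222. Dividing by the full population N = 9 gives P₁ = 0.0802.

0.0802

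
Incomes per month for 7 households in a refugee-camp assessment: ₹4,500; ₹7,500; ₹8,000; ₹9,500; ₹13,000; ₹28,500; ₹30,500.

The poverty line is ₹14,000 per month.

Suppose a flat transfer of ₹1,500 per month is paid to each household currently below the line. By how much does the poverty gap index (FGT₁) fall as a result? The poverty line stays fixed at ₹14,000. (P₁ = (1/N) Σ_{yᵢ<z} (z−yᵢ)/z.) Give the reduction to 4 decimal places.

Before: below the line — ₹4,500, ₹7,500, ₹8,000, ₹9,500, ₹13,000; poverty gap index (FGT₁) = 0.280612.
After the ₹1,500 transfer: below the line — ₹6,000, ₹9,000, ₹9,500, ₹11,000; poverty gap index (FGT₁) = 0.209184.
Reduction = 0.280612 − 0.209184 = 0.0714.

0.0714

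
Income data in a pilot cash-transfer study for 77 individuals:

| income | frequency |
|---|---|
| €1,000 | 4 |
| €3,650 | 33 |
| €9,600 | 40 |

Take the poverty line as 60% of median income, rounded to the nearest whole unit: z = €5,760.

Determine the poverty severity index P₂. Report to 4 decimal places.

0.0930

Below the line: 4×€1,000, 33×€3,650 (q = 37 of N = 77).
Gap ratios (z−y)/z: (5760−1000)/5760 = 0.8264 (×4); (5760−3650)/5760 = 0.3663 (×33).
Squared: 0.6829 (×4); 0.1342 (×33).
Sum = 7.159942; P₂ = 7.159942 / 77 = 0.0930.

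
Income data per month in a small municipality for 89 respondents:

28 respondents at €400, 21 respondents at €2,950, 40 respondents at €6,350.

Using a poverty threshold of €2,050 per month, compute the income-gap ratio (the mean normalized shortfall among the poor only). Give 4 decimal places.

Poor units: 28×€400 (q = 28 of N = 89).
Shortfall ratios (z−y)/z: 0.8049 (×28); sum = 22.536585.
The income-gap ratio divides by q (the poor only): 22.536585 / 28 = 0.8049.

0.8049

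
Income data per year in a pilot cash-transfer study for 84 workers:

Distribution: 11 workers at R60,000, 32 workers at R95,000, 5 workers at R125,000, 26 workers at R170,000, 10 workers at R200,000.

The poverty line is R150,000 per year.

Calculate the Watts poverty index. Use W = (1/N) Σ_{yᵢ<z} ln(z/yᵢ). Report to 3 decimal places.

0.305

Incomes under z: 11×R60,000, 32×R95,000, 5×R125,000 (q = 48 of N = 84).
Log gaps: ln(150000/60000) = 0.9163 (×11); ln(150000/95000) = 0.4568 (×32); ln(150000/125000) = 0.1823 (×5).
W = 25.607075 / 84 = 0.305.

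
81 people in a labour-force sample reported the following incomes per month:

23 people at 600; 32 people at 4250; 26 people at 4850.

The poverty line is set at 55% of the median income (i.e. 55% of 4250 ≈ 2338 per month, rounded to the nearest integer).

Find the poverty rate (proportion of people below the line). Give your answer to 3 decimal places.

0.284

23 of the 81 people have income below 2338.
H = 23/81 = 0.284.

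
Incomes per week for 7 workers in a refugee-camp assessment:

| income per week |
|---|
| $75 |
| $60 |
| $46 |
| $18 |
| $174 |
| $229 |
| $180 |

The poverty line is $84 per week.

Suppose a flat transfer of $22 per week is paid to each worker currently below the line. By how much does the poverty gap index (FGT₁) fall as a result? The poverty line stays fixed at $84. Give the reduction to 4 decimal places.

Before: below the line — $18, $46, $60, $75; poverty gap index (FGT₁) = 0.232993.
After the $22 transfer: below the line — $40, $68, $82; poverty gap index (FGT₁) = 0.105442.
Reduction = 0.232993 − 0.105442 = 0.1276.

0.1276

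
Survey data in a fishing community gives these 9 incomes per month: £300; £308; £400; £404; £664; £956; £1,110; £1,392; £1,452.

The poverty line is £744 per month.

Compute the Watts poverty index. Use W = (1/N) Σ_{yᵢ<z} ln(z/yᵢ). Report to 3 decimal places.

0.348

Below z: £300, £308, £400, £404, £664 (q = 5 of N = 9).
ln(z/y) terms: ln(744/300) = 0.9083; ln(744/308) = 0.8819; ln(744/400) = 0.6206; ln(744/404) = 0.6106; ln(744/664) = 0.1138.
W = 3.135161 / 9 = 0.348.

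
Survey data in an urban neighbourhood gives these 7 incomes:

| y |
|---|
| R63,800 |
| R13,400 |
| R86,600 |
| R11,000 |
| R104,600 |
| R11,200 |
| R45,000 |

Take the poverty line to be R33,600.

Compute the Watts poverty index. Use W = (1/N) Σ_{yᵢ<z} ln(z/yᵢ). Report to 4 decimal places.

Poor units: R11,000, R11,200, R13,400 (q = 3 of N = 7).
Log shortfalls: ln(33600/11000) = 1.1166; ln(33600/11200) = 1.0986; ln(33600/13400) = 0.9193.
W = 3.134514 / 7 = 0.4478.

0.4478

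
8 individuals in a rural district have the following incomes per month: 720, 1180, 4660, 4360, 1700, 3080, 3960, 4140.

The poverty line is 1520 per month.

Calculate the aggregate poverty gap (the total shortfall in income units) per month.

1140

Below the line: 720, 1180 (q = 2 of N = 8).
Individual gaps: 1520−720 = 800; 1520−1180 = 340.
Aggregate gap = 1140.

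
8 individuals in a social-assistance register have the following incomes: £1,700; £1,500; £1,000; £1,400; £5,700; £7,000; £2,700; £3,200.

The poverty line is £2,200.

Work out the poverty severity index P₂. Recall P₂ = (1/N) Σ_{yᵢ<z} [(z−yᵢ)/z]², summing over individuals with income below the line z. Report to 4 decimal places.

0.0728

Poor units: £1,000, £1,400, £1,500, £1,700 (q = 4 of N = 8).
Normalized shortfalls: (2200−1000)/2200 = 0.5455; (2200−1400)/2200 = 0.3636; (2200−1500)/2200 = 0.3182; (2200−1700)/2200 = 0.2273.
Squared: 0.2975; 0.1322; 0.1012; 0.0517.
Sum = 0.582645; P₂ = 0.582645 / 8 = 0.0728.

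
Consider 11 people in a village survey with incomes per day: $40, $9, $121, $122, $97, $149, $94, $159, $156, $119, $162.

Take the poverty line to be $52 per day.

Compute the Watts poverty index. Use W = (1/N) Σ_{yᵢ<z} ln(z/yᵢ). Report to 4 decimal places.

Below z: $9, $40 (q = 2 of N = 11).
Log shortfalls: ln(52/9) = 1.7540; ln(52/40) = 0.2624.
W = 2.016383 / 11 = 0.1833.

0.1833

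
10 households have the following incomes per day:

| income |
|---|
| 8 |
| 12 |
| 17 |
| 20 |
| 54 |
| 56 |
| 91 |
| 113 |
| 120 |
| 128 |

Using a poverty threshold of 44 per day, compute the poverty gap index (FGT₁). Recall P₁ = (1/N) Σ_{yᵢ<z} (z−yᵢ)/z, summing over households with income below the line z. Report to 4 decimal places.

Incomes under z: 8, 12, 17, 20 (q = 4 of N = 10).
Shortfall ratios: (44−8)/44 = 0.8182; (44−12)/44 = 0.7273; (44−17)/44 = 0.6136; (44−20)/44 = 0.5455.
Sum of shortfalls = 2.704545; P₁ averages over all N: 2.704545 / 10 = 0.2705.

0.2705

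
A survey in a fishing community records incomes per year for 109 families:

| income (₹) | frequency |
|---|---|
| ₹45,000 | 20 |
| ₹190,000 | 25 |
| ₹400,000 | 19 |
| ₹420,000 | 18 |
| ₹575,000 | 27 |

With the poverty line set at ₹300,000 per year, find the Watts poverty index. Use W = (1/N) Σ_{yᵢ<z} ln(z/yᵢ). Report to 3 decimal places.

Incomes under z: 20×₹45,000, 25×₹190,000 (q = 45 of N = 109).
ln(z/y) terms: ln(300000/45000) = 1.8971 (×20); ln(300000/190000) = 0.4568 (×25).
W = 49.361360 / 109 = 0.453.

0.453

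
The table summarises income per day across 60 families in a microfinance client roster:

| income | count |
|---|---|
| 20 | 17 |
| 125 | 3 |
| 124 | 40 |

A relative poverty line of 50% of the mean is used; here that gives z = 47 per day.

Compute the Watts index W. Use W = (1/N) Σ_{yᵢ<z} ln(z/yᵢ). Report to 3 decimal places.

Poor units: 17×20 (q = 17 of N = 60).
Log shortfalls: ln(47/20) = 0.8544 (×17).
W = 14.525061 / 60 = 0.242.

0.242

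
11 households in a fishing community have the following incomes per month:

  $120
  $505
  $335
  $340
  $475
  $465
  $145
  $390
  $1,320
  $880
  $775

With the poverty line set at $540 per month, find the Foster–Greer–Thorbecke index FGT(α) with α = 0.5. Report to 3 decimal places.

0.406

Poor units: $120, $145, $335, $340, $390, $465, $475, $505 (q = 8 of N = 11).
Normalized shortfalls: (540−120)/540 = 0.7778; (540−145)/540 = 0.7315; (540−335)/540 = 0.3796; (540−340)/540 = 0.3704; (540−390)/540 = 0.2778; (540−465)/540 = 0.1389; (540−475)/540 = 0.1204; (540−505)/540 = 0.0648.
Raised to α = 0.5: 0.88192; 0.85527; 0.61614; 0.60858; 0.52705; 0.37268; 0.34694; 0.25459.
Sum = 4.463162; FGT(0.5) = 4.463162 / 11 = 0.406.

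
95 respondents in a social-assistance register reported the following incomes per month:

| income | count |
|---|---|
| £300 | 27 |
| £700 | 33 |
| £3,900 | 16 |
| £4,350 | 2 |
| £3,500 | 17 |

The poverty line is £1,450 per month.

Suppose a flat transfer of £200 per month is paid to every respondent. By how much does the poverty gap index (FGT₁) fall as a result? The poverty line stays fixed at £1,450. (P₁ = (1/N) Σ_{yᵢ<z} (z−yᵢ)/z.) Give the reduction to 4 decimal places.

0.0871

Before: below the line — 27×£300, 33×£700; poverty gap index (FGT₁) = 0.405082.
After the £200 transfer: below the line — 27×£500, 33×£900; poverty gap index (FGT₁) = 0.317967.
Reduction = 0.405082 − 0.317967 = 0.0871.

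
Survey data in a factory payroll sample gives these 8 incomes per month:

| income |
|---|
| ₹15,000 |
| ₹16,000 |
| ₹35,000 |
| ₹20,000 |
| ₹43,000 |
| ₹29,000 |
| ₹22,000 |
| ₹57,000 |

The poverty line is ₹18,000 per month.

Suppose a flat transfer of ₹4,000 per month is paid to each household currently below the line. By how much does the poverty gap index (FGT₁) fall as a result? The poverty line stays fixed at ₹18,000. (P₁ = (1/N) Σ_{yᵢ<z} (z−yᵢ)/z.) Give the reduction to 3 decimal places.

Before: below the line — ₹15,000, ₹16,000; poverty gap index (FGT₁) = 0.03472.
After the ₹4,000 transfer: below the line — none; poverty gap index (FGT₁) = 0.00000.
Reduction = 0.03472 − 0.00000 = 0.035.

0.035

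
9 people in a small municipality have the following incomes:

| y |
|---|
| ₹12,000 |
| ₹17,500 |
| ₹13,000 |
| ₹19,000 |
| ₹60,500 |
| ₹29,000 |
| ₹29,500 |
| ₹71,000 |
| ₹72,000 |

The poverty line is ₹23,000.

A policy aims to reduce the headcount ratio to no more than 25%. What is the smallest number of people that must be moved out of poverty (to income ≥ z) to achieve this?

Currently q = 4 of N = 9 are below the line (H = 0.444).
A headcount ratio of at most 25% allows at most ⌊0.25 × 9⌋ = 2 poor people.
So at least 4 − 2 = 2 must be lifted.

2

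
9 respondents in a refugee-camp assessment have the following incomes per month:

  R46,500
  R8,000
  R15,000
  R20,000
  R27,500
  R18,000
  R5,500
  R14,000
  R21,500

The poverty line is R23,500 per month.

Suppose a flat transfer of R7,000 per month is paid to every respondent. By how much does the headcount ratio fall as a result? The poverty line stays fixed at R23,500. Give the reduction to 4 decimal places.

0.3333

Before: below the line — R5,500, R8,000, R14,000, R15,000, R18,000, R20,000, R21,500; headcount ratio = 0.777778.
After the R7,000 transfer: below the line — R12,500, R15,000, R21,000, R22,000; headcount ratio = 0.444444.
Reduction = 0.777778 − 0.444444 = 0.3333.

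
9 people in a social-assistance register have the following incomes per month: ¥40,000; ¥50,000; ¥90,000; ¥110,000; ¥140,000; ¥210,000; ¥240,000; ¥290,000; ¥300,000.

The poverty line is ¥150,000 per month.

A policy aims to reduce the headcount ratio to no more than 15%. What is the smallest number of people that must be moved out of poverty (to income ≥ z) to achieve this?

4

5 of the 9 people are poor, so H = 5/9 = 0.556.
A headcount ratio of at most 15% allows at most ⌊0.15 × 9⌋ = 1 poor people.
So at least 5 − 1 = 4 must be lifted.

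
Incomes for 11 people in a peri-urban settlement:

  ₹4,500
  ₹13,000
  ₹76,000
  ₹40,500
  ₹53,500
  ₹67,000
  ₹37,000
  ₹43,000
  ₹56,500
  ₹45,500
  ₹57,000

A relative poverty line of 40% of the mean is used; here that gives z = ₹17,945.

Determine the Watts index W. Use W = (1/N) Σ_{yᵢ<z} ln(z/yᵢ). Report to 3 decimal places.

Incomes under z: ₹4,500, ₹13,000 (q = 2 of N = 11).
ln(z/y) terms: ln(17945/4500) = 1.3832; ln(17945/13000) = 0.3224.
W = 1.705596 / 11 = 0.155.

0.155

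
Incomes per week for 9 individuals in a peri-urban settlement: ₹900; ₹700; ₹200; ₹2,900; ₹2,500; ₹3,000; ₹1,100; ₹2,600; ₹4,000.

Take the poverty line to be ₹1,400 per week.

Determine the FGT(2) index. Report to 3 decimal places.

Poor units: ₹200, ₹700, ₹900, ₹1,100 (q = 4 of N = 9).
Relative gaps: (1400−200)/1400 = 0.8571; (1400−700)/1400 = 0.5000; (1400−900)/1400 = 0.3571; (1400−1100)/1400 = 0.2143.
Squared: 0.7347; 0.2500; 0.1276; 0.0459.
Sum = 1.158163; P₂ = 1.158163 / 9 = 0.129.

0.129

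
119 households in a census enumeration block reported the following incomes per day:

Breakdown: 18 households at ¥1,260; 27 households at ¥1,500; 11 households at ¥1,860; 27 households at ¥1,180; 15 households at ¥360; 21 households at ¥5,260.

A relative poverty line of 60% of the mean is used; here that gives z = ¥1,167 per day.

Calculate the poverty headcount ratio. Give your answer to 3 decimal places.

0.126

15 of the 119 households have income below ¥1,167.
H = 15/119 = 0.126.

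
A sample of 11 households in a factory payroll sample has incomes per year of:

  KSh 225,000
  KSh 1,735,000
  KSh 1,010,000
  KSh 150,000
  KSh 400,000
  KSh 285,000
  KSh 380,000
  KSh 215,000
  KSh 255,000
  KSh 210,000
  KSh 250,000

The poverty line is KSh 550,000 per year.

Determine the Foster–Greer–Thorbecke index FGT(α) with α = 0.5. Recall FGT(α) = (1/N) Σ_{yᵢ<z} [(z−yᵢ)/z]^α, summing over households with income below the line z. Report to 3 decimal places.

Incomes under z: KSh 150,000, KSh 210,000, KSh 215,000, KSh 225,000, KSh 250,000, KSh 255,000, KSh 285,000, KSh 380,000, KSh 400,000 (q = 9 of N = 11).
Shortfall ratios: (550000−150000)/550000 = 0.7273; (550000−210000)/550000 = 0.6182; (550000−215000)/550000 = 0.6091; (550000−225000)/550000 = 0.5909; (550000−250000)/550000 = 0.5455; (550000−255000)/550000 = 0.5364; (550000−285000)/550000 = 0.4818; (550000−380000)/550000 = 0.3091; (550000−400000)/550000 = 0.2727.
Raised to α = 0.5: 0.85280; 0.78625; 0.78044; 0.76871; 0.73855; 0.73237; 0.69413; 0.55596; 0.52223.
Sum = 6.431438; FGT(0.5) = 6.431438 / 11 = 0.585.

0.585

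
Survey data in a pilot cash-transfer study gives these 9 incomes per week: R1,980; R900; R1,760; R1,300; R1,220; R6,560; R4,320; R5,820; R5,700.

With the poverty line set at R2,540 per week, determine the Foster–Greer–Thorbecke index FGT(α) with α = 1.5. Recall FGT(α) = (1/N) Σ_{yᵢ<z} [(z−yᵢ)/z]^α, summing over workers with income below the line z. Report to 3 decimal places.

Poor units: R900, R1,220, R1,300, R1,760, R1,980 (q = 5 of N = 9).
Gap ratios (z−y)/z: (2540−900)/2540 = 0.6457; (2540−1220)/2540 = 0.5197; (2540−1300)/2540 = 0.4882; (2540−1760)/2540 = 0.3071; (2540−1980)/2540 = 0.2205.
Raised to α = 1.5: 0.51882; 0.37464; 0.34110; 0.17017; 0.10352.
Sum = 1.508250; FGT(1.5) = 1.508250 / 9 = 0.168.

0.168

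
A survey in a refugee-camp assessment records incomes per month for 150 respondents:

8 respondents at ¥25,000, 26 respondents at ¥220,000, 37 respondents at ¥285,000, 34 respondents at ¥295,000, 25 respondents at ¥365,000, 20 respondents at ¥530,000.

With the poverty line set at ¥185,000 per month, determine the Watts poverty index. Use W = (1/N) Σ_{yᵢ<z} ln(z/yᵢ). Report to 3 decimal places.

Below z: 8×¥25,000 (q = 8 of N = 150).
Log gaps: ln(185000/25000) = 2.0015 (×8).
W = 16.011840 / 150 = 0.107.

0.107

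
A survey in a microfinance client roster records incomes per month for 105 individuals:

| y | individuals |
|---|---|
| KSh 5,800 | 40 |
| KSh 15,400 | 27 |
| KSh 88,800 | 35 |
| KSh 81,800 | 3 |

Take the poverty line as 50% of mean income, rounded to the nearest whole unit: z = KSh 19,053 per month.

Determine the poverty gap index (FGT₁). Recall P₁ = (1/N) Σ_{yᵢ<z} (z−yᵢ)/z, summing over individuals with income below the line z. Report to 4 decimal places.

Poor units: 40×KSh 5,800, 27×KSh 15,400 (q = 67 of N = 105).
Relative gaps: (19053−5800)/19053 = 0.6956 (×40); (19053−15400)/19053 = 0.1917 (×27).
Σ = 33.000105. Dividing by the full population N = 105 gives P₁ = 0.3143.

0.3143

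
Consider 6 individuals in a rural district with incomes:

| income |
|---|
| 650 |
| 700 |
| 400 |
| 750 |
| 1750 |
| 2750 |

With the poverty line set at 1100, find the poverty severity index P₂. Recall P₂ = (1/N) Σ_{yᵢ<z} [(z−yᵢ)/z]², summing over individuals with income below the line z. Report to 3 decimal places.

0.134

Incomes under z: 400, 650, 700, 750 (q = 4 of N = 6).
Normalized shortfalls: (1100−400)/1100 = 0.6364; (1100−650)/1100 = 0.4091; (1100−700)/1100 = 0.3636; (1100−750)/1100 = 0.3182.
Squared: 0.4050; 0.1674; 0.1322; 0.1012.
Sum = 0.805785; P₂ = 0.805785 / 6 = 0.134.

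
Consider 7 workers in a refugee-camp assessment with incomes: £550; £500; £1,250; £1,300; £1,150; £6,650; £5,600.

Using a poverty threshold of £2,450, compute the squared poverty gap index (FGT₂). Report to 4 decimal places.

Poor units: £500, £550, £1,150, £1,250, £1,300 (q = 5 of N = 7).
Shortfall ratios: (2450−500)/2450 = 0.7959; (2450−550)/2450 = 0.7755; (2450−1150)/2450 = 0.5306; (2450−1250)/2450 = 0.4898; (2450−1300)/2450 = 0.4694.
Squared: 0.6335; 0.6014; 0.2815; 0.2399; 0.2203.
Sum = 1.976676; P₂ = 1.976676 / 7 = 0.2824.

0.2824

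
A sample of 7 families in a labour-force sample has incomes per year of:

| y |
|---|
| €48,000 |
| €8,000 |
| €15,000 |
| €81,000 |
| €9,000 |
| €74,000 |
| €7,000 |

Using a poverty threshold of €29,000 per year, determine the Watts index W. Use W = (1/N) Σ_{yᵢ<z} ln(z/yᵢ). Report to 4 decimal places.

0.6484

Incomes under z: €7,000, €8,000, €9,000, €15,000 (q = 4 of N = 7).
Log shortfalls: ln(29000/7000) = 1.4214; ln(29000/8000) = 1.2879; ln(29000/9000) = 1.1701; ln(29000/15000) = 0.6592.
W = 4.538557 / 7 = 0.6484.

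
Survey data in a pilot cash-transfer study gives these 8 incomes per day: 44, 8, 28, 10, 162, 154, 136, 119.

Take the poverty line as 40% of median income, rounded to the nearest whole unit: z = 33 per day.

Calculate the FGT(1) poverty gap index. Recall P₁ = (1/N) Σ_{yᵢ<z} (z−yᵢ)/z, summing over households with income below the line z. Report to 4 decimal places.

Below z: 8, 10, 28 (q = 3 of N = 8).
Shortfall ratios: (33−8)/33 = 0.7576; (33−10)/33 = 0.6970; (33−28)/33 = 0.1515.
Sum of shortfalls = 1.606061; P₁ averages over all N: 1.606061 / 8 = 0.2008.

0.2008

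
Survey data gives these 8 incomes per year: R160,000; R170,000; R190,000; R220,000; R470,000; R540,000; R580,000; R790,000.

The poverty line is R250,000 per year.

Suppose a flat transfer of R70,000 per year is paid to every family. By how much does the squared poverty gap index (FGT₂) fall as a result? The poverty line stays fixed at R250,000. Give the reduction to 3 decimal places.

0.037

Before: below the line — R160,000, R170,000, R190,000, R220,000; squared poverty gap index (FGT₂) = 0.03800.
After the R70,000 transfer: below the line — R230,000, R240,000; squared poverty gap index (FGT₂) = 0.00100.
Reduction = 0.03800 − 0.00100 = 0.037.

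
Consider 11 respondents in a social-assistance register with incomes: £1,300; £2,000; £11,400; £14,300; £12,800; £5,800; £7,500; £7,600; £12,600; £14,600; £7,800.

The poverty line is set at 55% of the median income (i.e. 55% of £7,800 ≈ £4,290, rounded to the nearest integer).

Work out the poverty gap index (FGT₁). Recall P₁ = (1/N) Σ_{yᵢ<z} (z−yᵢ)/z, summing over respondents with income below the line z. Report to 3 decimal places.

0.112

Below the line: £1,300, £2,000 (q = 2 of N = 11).
Relative gaps: (4290−1300)/4290 = 0.6970; (4290−2000)/4290 = 0.5338.
Sum of shortfalls = 1.230769; P₁ averages over all N: 1.230769 / 11 = 0.112.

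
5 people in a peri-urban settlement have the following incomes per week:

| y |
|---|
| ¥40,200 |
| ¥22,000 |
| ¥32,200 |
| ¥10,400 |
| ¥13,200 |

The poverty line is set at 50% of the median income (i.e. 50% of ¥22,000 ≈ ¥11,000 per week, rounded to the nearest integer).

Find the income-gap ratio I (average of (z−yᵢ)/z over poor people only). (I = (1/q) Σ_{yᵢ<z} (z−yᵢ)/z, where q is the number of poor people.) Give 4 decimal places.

0.0545

Below the line: ¥10,400 (q = 1 of N = 5).
Shortfall ratios (z−y)/z: 0.0545; sum = 0.054545.
The income-gap ratio divides by q (the poor only): 0.054545 / 1 = 0.0545.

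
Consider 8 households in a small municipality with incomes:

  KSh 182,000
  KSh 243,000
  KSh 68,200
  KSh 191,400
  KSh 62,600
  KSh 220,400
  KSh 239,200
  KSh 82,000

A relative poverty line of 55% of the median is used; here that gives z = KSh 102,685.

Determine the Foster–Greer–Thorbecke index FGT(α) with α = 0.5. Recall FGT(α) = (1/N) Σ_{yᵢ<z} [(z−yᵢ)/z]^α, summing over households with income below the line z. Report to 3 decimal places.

Poor units: KSh 62,600, KSh 68,200, KSh 82,000 (q = 3 of N = 8).
Gap ratios (z−y)/z: (102685−62600)/102685 = 0.3904; (102685−68200)/102685 = 0.3358; (102685−82000)/102685 = 0.2014.
Raised to α = 0.5: 0.62479; 0.57951; 0.44882.
Sum = 1.653128; FGT(0.5) = 1.653128 / 8 = 0.207.

0.207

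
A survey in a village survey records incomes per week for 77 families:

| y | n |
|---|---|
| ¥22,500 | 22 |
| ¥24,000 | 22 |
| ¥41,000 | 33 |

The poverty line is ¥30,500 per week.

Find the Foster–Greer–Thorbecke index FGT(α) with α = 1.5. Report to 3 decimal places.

Incomes under z: 22×¥22,500, 22×¥24,000 (q = 44 of N = 77).
Relative gaps: (30500−22500)/30500 = 0.2623 (×22); (30500−24000)/30500 = 0.2131 (×22).
Raised to α = 1.5: 0.13433 (×22); 0.09838 (×22).
Sum = 5.119770; FGT(1.5) = 5.119770 / 77 = 0.066.

0.066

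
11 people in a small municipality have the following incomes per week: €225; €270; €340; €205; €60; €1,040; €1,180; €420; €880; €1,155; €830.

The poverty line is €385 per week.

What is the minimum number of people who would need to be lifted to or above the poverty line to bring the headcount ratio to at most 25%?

3

5 of the 11 people are poor, so H = 5/11 = 0.455.
A headcount ratio of at most 25% allows at most ⌊0.25 × 11⌋ = 2 poor people.
So at least 5 − 2 = 3 must be lifted.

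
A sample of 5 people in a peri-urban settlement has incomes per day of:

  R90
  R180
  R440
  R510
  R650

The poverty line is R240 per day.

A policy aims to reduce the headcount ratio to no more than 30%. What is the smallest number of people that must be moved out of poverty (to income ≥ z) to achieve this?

1

Currently q = 2 of N = 5 are below the line (H = 0.400).
A headcount ratio of at most 30% allows at most ⌊0.30 × 5⌋ = 1 poor people.
So at least 2 − 1 = 1 must be lifted.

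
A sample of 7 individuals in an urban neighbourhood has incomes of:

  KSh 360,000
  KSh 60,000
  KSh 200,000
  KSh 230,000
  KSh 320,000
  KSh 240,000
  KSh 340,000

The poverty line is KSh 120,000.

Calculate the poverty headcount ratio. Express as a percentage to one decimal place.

14.3%

1 of the 7 individuals have income below KSh 120,000.
H = 1/7 = 14.3%.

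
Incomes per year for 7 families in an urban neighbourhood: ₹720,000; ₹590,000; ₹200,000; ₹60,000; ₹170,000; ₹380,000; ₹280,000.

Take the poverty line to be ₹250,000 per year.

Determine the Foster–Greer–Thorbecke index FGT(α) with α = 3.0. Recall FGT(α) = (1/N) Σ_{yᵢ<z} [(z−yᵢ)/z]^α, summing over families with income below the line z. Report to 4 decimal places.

Below the line: ₹60,000, ₹170,000, ₹200,000 (q = 3 of N = 7).
Gap ratios (z−y)/z: (250000−60000)/250000 = 0.7600; (250000−170000)/250000 = 0.3200; (250000−200000)/250000 = 0.2000.
Raised to α = 3.0: 0.43898; 0.03277; 0.00800.
Sum = 0.479744; FGT(3.0) = 0.479744 / 7 = 0.0685.

0.0685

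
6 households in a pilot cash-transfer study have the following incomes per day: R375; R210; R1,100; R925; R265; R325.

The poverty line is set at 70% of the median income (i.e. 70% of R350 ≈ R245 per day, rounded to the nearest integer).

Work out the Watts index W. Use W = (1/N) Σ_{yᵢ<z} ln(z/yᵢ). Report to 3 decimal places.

Below the line: R210 (q = 1 of N = 6).
ln(z/y) terms: ln(245/210) = 0.1542.
W = 0.154151 / 6 = 0.026.

0.026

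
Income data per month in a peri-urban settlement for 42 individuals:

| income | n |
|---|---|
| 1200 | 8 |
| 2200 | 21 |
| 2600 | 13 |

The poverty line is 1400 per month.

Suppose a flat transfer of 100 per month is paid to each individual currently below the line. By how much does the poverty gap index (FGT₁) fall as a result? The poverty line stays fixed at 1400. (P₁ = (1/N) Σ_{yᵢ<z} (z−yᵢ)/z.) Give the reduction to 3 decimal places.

Before: below the line — 8×1200; poverty gap index (FGT₁) = 0.02721.
After the 100 transfer: below the line — 8×1300; poverty gap index (FGT₁) = 0.01361.
Reduction = 0.02721 − 0.01361 = 0.014.

0.014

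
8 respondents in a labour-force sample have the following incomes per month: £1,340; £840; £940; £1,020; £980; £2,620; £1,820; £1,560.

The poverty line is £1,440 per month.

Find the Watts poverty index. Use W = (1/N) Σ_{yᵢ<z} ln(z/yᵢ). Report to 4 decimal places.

Below the line: £840, £940, £980, £1,020, £1,340 (q = 5 of N = 8).
ln(z/y) terms: ln(1440/840) = 0.5390; ln(1440/940) = 0.4265; ln(1440/980) = 0.3848; ln(1440/1020) = 0.3448; ln(1440/1340) = 0.0720.
W = 1.767175 / 8 = 0.2209.

0.2209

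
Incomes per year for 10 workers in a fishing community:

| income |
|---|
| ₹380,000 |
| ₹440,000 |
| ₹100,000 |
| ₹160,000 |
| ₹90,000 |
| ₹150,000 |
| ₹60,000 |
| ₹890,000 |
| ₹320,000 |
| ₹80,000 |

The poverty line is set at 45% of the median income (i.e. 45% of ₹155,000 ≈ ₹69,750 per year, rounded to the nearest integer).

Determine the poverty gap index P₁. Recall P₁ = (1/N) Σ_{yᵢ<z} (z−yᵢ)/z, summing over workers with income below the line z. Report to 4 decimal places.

Incomes under z: ₹60,000 (q = 1 of N = 10).
Shortfall ratios: (69750−60000)/69750 = 0.1398.
Sum of shortfalls = 0.139785; P₁ averages over all N: 0.139785 / 10 = 0.0140.

0.0140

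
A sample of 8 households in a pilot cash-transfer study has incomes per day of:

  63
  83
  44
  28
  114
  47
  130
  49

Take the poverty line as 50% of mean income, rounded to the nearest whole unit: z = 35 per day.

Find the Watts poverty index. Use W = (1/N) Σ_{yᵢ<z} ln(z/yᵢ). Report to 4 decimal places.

Poor units: 28 (q = 1 of N = 8).
Log gaps: ln(35/28) = 0.2231.
W = 0.223144 / 8 = 0.0279.

0.0279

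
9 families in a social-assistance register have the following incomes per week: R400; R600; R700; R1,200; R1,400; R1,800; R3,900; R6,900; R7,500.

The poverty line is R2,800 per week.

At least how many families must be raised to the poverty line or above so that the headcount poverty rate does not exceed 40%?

Currently q = 6 of N = 9 are below the line (H = 0.667).
A headcount ratio of at most 40% allows at most ⌊0.40 × 9⌋ = 3 poor families.
So at least 6 − 3 = 3 must be lifted.

3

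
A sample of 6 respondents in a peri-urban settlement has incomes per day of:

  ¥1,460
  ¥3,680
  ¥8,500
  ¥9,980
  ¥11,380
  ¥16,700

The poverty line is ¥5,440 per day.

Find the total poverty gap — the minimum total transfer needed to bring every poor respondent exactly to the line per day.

¥5,740

Incomes under z: ¥1,460, ¥3,680 (q = 2 of N = 6).
Individual gaps: 5440−1460 = 3980; 5440−3680 = 1760.
Aggregate gap = ¥5,740.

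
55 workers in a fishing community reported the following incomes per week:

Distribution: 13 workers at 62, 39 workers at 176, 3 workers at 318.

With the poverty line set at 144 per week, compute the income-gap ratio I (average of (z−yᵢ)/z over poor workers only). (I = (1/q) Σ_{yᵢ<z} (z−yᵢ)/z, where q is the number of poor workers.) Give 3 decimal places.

Incomes under z: 13×62 (q = 13 of N = 55).
Shortfall ratios (z−y)/z: 0.5694 (×13); sum = 7.402778.
The income-gap ratio divides by q (the poor only): 7.402778 / 13 = 0.569.

0.569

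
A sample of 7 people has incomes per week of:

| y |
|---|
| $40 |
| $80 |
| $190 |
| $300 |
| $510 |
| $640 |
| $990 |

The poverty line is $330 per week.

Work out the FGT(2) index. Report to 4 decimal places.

Below z: $40, $80, $190, $300 (q = 4 of N = 7).
Gap ratios (z−y)/z: (330−40)/330 = 0.8788; (330−80)/330 = 0.7576; (330−190)/330 = 0.4242; (330−300)/330 = 0.0909.
Squared: 0.7723; 0.5739; 0.1800; 0.0083.
Sum = 1.534435; P₂ = 1.534435 / 7 = 0.2192.

0.2192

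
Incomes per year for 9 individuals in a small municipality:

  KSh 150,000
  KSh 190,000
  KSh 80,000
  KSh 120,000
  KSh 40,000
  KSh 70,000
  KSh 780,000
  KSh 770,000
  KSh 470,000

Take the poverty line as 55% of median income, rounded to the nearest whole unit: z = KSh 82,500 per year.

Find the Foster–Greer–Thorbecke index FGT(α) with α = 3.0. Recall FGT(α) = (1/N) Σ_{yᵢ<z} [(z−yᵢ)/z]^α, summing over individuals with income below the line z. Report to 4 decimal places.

Incomes under z: KSh 40,000, KSh 70,000, KSh 80,000 (q = 3 of N = 9).
Relative gaps: (82500−40000)/82500 = 0.5152; (82500−70000)/82500 = 0.1515; (82500−80000)/82500 = 0.0303.
Raised to α = 3.0: 0.13671; 0.00348; 0.00003.
Sum = 0.140218; FGT(3.0) = 0.140218 / 9 = 0.0156.

0.0156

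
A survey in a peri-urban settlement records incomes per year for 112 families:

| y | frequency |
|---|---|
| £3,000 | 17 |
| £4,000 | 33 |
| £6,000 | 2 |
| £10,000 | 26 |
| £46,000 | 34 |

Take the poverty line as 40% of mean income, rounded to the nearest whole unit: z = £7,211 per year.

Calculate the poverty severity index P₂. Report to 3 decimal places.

Below z: 17×£3,000, 33×£4,000, 2×£6,000 (q = 52 of N = 112).
Shortfall ratios: (7211−3000)/7211 = 0.5840 (×17); (7211−4000)/7211 = 0.4453 (×33); (7211−6000)/7211 = 0.1679 (×2).
Squared: 0.3410 (×17); 0.1983 (×33); 0.0282 (×2).
Sum = 12.397143; P₂ = 12.397143 / 112 = 0.111.

0.111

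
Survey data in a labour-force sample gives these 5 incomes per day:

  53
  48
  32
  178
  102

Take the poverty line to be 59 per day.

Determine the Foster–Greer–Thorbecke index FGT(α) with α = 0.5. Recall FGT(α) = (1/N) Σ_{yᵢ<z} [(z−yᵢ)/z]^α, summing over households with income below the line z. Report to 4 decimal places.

Below z: 32, 48, 53 (q = 3 of N = 5).
Shortfall ratios: (59−32)/59 = 0.4576; (59−48)/59 = 0.1864; (59−53)/59 = 0.1017.
Raised to α = 0.5: 0.67648; 0.43179; 0.31890.
Sum = 1.427166; FGT(0.5) = 1.427166 / 5 = 0.2854.

0.2854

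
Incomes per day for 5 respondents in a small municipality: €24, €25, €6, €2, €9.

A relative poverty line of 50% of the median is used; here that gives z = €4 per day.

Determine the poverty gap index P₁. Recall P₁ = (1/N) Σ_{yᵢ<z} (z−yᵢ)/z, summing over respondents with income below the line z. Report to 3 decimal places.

0.100

Incomes under z: €2 (q = 1 of N = 5).
Relative gaps: (4−2)/4 = 0.5000.
Σ = 0.500000. Dividing by the full population N = 5 gives P₁ = 0.100.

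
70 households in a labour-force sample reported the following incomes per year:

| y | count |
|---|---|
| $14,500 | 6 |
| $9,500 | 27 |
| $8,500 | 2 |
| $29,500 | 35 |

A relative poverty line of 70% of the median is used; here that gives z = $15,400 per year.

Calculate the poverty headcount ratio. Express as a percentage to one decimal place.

35 of the 70 households have income below $15,400.
H = 35/70 = 50.0%.

50.0%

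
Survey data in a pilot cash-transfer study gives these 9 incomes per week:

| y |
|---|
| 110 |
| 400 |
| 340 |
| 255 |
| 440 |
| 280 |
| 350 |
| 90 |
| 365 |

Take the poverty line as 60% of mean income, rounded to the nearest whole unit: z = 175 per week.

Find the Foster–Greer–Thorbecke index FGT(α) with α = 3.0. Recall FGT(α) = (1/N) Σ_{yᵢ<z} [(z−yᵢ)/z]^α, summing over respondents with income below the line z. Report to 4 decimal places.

0.0184

Below the line: 90, 110 (q = 2 of N = 9).
Gap ratios (z−y)/z: (175−90)/175 = 0.4857; (175−110)/175 = 0.3714.
Raised to α = 3.0: 0.11459; 0.05124.
Sum = 0.165831; FGT(3.0) = 0.165831 / 9 = 0.0184.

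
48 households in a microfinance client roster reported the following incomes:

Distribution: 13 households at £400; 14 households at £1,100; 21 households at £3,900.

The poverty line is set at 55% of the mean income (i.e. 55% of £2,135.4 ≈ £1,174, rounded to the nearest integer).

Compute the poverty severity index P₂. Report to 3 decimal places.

0.119

Below z: 13×£400, 14×£1,100 (q = 27 of N = 48).
Relative gaps: (1174−400)/1174 = 0.6593 (×13); (1174−1100)/1174 = 0.0630 (×14).
Squared: 0.4347 (×13); 0.0040 (×14).
Sum = 5.706152; P₂ = 5.706152 / 48 = 0.119.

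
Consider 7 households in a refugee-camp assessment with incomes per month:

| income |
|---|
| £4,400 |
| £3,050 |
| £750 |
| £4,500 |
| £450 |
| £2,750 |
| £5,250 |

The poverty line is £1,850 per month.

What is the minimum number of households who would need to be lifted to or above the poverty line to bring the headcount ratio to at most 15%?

2 of the 7 households are poor, so H = 2/7 = 0.286.
A headcount ratio of at most 15% allows at most ⌊0.15 × 7⌋ = 1 poor households.
So at least 2 − 1 = 1 must be lifted.

1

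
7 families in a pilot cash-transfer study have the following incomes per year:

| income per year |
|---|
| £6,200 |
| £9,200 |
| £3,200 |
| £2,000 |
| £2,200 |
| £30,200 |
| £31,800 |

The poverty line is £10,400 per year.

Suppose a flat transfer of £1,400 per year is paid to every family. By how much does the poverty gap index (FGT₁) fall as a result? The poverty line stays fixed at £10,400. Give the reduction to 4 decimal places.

0.0934

Before: below the line — £2,000, £2,200, £3,200, £6,200, £9,200; poverty gap index (FGT₁) = 0.401099.
After the £1,400 transfer: below the line — £3,400, £3,600, £4,600, £7,600; poverty gap index (FGT₁) = 0.307692.
Reduction = 0.401099 − 0.307692 = 0.0934.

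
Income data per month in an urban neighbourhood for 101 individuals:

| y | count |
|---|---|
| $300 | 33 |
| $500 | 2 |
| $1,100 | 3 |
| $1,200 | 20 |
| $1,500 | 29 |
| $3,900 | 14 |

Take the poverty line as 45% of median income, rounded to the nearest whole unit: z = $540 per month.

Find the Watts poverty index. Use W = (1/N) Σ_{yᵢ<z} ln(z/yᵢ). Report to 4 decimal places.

0.1936

Poor units: 33×$300, 2×$500 (q = 35 of N = 101).
ln(z/y) terms: ln(540/300) = 0.5878 (×33); ln(540/500) = 0.0770 (×2).
W = 19.550882 / 101 = 0.1936.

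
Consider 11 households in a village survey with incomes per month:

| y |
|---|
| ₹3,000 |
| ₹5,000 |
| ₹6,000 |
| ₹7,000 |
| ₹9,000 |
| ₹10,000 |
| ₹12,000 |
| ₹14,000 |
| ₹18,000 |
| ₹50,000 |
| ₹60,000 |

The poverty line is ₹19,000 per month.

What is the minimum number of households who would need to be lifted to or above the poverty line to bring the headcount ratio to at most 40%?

Currently q = 9 of N = 11 are below the line (H = 0.818).
A headcount ratio of at most 40% allows at most ⌊0.40 × 11⌋ = 4 poor households.
So at least 9 − 4 = 5 must be lifted.

5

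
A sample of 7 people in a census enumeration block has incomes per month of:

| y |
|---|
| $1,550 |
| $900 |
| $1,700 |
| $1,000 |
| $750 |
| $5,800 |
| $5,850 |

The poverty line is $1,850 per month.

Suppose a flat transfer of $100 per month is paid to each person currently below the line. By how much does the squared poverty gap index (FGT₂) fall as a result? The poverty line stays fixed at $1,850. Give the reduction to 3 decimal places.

0.026

Before: below the line — $750, $900, $1,000, $1,550, $1,700; squared poverty gap index (FGT₂) = 0.12303.
After the $100 transfer: below the line — $850, $1,000, $1,100, $1,650, $1,800; squared poverty gap index (FGT₂) = 0.09715.
Reduction = 0.12303 − 0.09715 = 0.026.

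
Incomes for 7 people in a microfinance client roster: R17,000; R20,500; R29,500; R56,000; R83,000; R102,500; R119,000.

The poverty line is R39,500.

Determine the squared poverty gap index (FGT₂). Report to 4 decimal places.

Below z: R17,000, R20,500, R29,500 (q = 3 of N = 7).
Relative gaps: (39500−17000)/39500 = 0.5696; (39500−20500)/39500 = 0.4810; (39500−29500)/39500 = 0.2532.
Squared: 0.3245; 0.2314; 0.0641.
Sum = 0.619933; P₂ = 0.619933 / 7 = 0.0886.

0.0886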